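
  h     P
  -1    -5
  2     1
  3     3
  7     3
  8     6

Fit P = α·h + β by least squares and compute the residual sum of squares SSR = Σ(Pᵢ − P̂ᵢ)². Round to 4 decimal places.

SSR = 12.7993

Sums needed: Σh·h = 127, Σh = 19, Σ1 = 5.
And Σh·P = 85, ΣP = 8.
So MᵀM·[α, β]ᵀ = MᵀP: [[127, 19]; [19, 5]]·[α, β]ᵀ = [85, 8]ᵀ.
Determinant 127·5 − 19² = 274.
α = (85·5 − 19·8)/274 = 273/274; β = (127·8 − 19·85)/274 = -599/274.
Residuals: -249/137, 327/274, 301/137, -245/137, 59/274; SSR = 3507/274.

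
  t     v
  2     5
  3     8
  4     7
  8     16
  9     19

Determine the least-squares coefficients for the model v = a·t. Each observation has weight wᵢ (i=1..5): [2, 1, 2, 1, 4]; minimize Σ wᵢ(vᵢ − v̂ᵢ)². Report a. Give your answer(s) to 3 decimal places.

a = 2.087

Compute the Gram sums: Σwᵢ·t·t = 437.
And Σwᵢ·t·v = 912.
Normal equations: [[437]]·[a]ᵀ = [912]ᵀ.
a = 912/437 = 2.08696.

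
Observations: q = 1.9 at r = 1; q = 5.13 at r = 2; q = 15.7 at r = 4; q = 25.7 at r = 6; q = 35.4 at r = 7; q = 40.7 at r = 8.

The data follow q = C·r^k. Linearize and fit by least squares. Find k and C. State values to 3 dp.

Let Y = ln q. Fitting Y = k·ln r + ln C by least squares:
XᵀX = [[13.7233, 7.8966]; [7.8966, 6]], rhs = [25.4151, 15.5501]ᵀ  (here Σln r = 7.8966, Σ(ln r)² = 13.7233, Σln q = 15.5501, Σln r·ln q = 25.4151).
Slope k = (n·Σln r·ln q − Σln r·Σln q)/(n·Σ(ln r)² − (Σln r)²) = (6·25.4151 − 7.8966·15.5501)/19.9843 = 1.48610; ln C = (Σln q − k·Σln r)/n = 0.63584, so C = exp(0.63584) = 1.88860.

k = 1.486, C = 1.889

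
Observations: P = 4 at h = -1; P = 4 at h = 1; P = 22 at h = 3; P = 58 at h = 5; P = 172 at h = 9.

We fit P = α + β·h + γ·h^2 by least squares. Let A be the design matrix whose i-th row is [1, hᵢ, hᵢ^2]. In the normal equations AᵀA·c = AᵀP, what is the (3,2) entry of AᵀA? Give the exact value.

881

Row 3 ↔ basis h^2, column 2 ↔ basis h, so (AᵀA)_{3,2} = Σᵢ (h^2)·(h) = (1)·(-1) + (1)·(1) + (9)·(3) + (25)·(5) + (81)·(9) = 881.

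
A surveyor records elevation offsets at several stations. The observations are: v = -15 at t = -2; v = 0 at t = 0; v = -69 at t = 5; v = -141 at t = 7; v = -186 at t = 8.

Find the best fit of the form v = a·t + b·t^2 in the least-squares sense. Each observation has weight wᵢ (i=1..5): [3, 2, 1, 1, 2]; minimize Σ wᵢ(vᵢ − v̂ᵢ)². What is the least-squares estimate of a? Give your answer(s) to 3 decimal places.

Compute the Gram sums: Σwᵢ·t·t = 214, Σwᵢ·t·t^2 = 1468, Σwᵢ·t^2·t^2 = 11266.
Moment sums: Σwᵢ·t·v = -4218, Σwᵢ·t^2·v = -32622.
Determinant 214·11266 − 1468² = 255900.
a = ((-4218)·11266 − 1468·(-32622))/255900 = 30759/21325; b = (214·(-32622) − 1468·(-4218))/255900 = -65757/21325.

a = 1.442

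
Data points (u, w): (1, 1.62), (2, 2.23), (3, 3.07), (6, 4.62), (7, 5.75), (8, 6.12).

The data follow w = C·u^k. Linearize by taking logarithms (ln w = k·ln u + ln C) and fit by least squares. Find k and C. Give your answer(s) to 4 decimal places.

Taking logs, ln w = k·ln u + ln C, so regress ln w on ln u.
Σln u = 7.6089, Σ(ln u)² = 13.0084, Σln w = 7.4973, Σln u·ln w = 11.7011.
Equations: 13.0084·k + 7.6089·ln C = 11.7011;  7.6089·k + 6·ln C = 7.4973.
Δ = 13.0084·6 − (7.6089)² = 20.1558; k = (11.7011·6 − 7.6089·7.4973)/20.1558 = 0.65296, ln C = (13.0084·7.4973 − 7.6089·11.7011)/20.1558 = 0.42149, so C = exp(0.42149) = 1.52423.

k = 0.6530, C = 1.5242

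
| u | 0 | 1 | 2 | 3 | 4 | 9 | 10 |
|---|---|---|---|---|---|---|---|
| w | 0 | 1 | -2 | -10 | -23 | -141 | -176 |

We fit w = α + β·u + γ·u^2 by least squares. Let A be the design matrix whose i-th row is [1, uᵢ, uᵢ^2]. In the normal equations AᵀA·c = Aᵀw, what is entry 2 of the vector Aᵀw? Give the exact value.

Entry 2 ↔ basis u, so (Aᵀw)_{2} = Σᵢ (u)·wᵢ = (0)·(0) + (1)·(1) + (2)·(-2) + (3)·(-10) + (4)·(-23) + (9)·(-141) + (10)·(-176) = -3154.

-3154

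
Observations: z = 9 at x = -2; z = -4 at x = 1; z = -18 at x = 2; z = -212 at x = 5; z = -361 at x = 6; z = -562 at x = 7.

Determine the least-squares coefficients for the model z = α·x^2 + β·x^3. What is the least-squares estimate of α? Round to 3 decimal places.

α = -1.078

With design matrix A, AᵀA = [[4355, 27709]; [27709, 180059]] and Aᵀz = [-45874, -297462]ᵀ.
Eliminating β: 180059·(row 1) − 27709·(row 2) gives 16368264·α = 180059·(-45874) − 27709·(-297462) = -17652008, so α = -200591/186003.
Then β = ((-297462) − 27709·(-200591/186003))/180059 = -276413/186003.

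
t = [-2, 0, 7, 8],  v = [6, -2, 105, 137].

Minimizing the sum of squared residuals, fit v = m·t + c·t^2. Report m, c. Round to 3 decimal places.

Sums needed: Σt·t = 117, Σt·t^2 = 847, Σt^2·t^2 = 6513.
For Xᵀv: Σt·v = 1819, Σt^2·v = 13937.
Eliminating c: 6513·(row 1) − 847·(row 2) gives 44612·m = 6513·1819 − 847·13937 = 42508, so m = 10627/11153.
Then c = (13937 − 847·(10627/11153))/6513 = 22484/11153.

m = 0.953, c = 2.016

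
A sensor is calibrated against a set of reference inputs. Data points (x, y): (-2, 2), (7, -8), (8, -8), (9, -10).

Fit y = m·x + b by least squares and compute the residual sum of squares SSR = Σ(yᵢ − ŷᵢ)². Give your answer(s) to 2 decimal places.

SSR = 0.68

Forming MᵀM = [[198, 22]; [22, 4]] and Mᵀy = [-214, -24]ᵀ gives MᵀM·[m, b]ᵀ = Mᵀy.
Determinant 198·4 − 22² = 308.
m = ((-214)·4 − 22·(-24))/308 = -82/77; b = (198·(-24) − 22·(-214))/308 = -1/7.
Residuals: 1/77, -31/77, 51/77, -3/11; SSR = 52/77.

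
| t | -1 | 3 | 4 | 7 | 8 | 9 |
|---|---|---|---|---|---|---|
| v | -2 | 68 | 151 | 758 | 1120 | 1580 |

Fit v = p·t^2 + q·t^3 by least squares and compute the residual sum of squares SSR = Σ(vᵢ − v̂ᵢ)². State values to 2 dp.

From the data, Σt^2·t^2 = 13396, Σt^2·t^3 = 109890, Σt^3·t^3 = 916060.
For Xᵀv: Σt^2·v = 239828, Σt^3·v = 1996756.
So XᵀX·[p, q]ᵀ = Xᵀv: [[13396, 109890]; [109890, 916060]]·[p, q]ᵀ = [239828, 1996756]ᵀ.
Eliminating q: 916060·(row 1) − 109890·(row 2) gives 195727660·p = 916060·239828 − 109890·1996756 = 273320840, so p = 13666042/9786383.
Then q = (1996756 − 109890·(13666042/9786383))/916060 = 98461114/48931915.
Residuals: -67732926/48931915, 53948252/48931915, -6075491/48931915, -29950822/48931915, 18520992/48931915, -473416/48931915; SSR = 179338531/48931915.

SSR = 3.67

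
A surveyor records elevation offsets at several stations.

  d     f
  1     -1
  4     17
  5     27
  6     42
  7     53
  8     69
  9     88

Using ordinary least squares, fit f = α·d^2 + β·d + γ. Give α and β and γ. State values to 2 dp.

XᵀX·[α, β, γ]ᵀ = Xᵀf reads: 15236·α + 1990·β + 272·γ = 16599;  1990·α + 272·β + 40·γ = 2169;  272·α + 40·β + 7·γ = 295.
(Σd^2·d^2 = 15236, Σd^2·d = 1990, Σd^2 = 272, Σd·d = 272, Σd = 40, Σ1 = 7, Σd^2·f = 16599, Σd·f = 2169, Σf = 295.)
Inverting the 3×3 Gram matrix, [α, β, γ]ᵀ = [14561/14966, 20457/14966, -25993/7483]ᵀ.

α = 0.97, β = 1.37, γ = -3.47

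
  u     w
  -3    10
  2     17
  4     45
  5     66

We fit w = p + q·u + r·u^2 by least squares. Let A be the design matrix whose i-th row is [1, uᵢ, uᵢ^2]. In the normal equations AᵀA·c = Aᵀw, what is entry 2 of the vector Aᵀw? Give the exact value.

Entry 2 ↔ basis u, so (Aᵀw)_{2} = Σᵢ (u)·wᵢ = (-3)·(10) + (2)·(17) + (4)·(45) + (5)·(66) = 514.

514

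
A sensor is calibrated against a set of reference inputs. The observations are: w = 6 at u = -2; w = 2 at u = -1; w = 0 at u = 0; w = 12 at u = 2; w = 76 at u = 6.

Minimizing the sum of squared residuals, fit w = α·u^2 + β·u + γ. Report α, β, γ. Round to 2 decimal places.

α = 1.85, β = 1.37, γ = 1.15

Compute the Gram sums: Σu^2·u^2 = 1329, Σu^2·u = 215, Σu^2 = 45, Σu·u = 45, Σu = 5, Σ1 = 5.
Right-hand side: Σu^2·w = 2810, Σu·w = 466, Σw = 96.
MᵀM·[α, β, γ]ᵀ = Mᵀw becomes [[1329, 215, 45]; [215, 45, 5]; [45, 5, 5]]·[α, β, γ]ᵀ = [2810, 466, 96]ᵀ.
Row-reducing yields α = 747/403, β = 553/403, γ = 2308/2015.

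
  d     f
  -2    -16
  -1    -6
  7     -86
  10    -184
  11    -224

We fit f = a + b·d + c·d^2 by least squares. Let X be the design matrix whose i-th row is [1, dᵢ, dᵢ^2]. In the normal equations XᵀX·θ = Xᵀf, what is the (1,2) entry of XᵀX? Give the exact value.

25

Row 1 ↔ basis 1, column 2 ↔ basis d, so (XᵀX)_{1,2} = Σᵢ d = (1)·(-2) + (1)·(-1) + (1)·(7) + (1)·(10) + (1)·(11) = 25.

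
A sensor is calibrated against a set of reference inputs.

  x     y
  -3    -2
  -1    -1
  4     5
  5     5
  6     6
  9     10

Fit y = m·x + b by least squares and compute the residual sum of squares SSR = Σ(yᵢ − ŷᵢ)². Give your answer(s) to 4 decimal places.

Normal-equation sums: Σx·x = 168, Σx = 20, Σ1 = 6.
Right-hand side: Σx·y = 178, Σy = 23.
Normal equations: [[168, 20]; [20, 6]]·[m, b]ᵀ = [178, 23]ᵀ.
Eliminating b: 6·(row 1) − 20·(row 2) gives 608·m = 6·178 − 20·23 = 608, so m = 1.
Then b = (23 − 20·1)/6 = 1/2.
Residuals: 1/2, -1/2, 1/2, -1/2, -1/2, 1/2; SSR = 3/2.

SSR = 1.5000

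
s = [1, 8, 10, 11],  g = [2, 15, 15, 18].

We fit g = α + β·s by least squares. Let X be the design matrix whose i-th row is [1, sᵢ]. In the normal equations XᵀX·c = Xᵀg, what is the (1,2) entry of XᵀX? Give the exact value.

Row 1 ↔ basis 1, column 2 ↔ basis s, so (XᵀX)_{1,2} = Σᵢ s = (1)·(1) + (1)·(8) + (1)·(10) + (1)·(11) = 30.

30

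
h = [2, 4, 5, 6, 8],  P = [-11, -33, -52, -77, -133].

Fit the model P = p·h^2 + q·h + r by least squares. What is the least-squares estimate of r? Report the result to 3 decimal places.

r = -4.200

Compute the Gram sums: Σh^2·h^2 = 6289, Σh^2·h = 925, Σh^2 = 145, Σh·h = 145, Σh = 25, Σ1 = 5.
For MᵀP: Σh^2·P = -13156, Σh·P = -1940, ΣP = -306.
Solving the 3×3 system (Gaussian elimination) gives p = -13/6, q = 7/6, r = -21/5.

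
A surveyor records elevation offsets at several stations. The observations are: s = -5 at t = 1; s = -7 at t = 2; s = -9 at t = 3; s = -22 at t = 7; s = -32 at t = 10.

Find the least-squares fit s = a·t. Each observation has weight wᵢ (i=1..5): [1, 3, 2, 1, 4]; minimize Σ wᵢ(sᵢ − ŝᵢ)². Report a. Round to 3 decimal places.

With design matrix A, AᵀWA = [[480]] and AᵀWs = [-1535]ᵀ.
a = (-1535)/480 = -3.19792.

a = -3.198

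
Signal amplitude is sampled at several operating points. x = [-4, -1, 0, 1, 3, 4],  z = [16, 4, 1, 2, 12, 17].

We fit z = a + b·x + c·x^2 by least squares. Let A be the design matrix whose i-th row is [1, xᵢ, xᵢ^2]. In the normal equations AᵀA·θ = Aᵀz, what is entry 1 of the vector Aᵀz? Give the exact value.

52

Entry 1 ↔ basis 1, so (Aᵀz)_{1} = Σᵢ zᵢ = (1)·(16) + (1)·(4) + (1)·(1) + (1)·(2) + (1)·(12) + (1)·(17) = 52.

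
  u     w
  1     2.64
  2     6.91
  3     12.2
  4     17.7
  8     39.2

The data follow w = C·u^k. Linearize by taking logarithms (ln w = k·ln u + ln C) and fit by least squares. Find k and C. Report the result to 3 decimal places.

Linearized form: ln w = k·ln u + ln C. From the 5 transformed points,
AᵀA = [[7.9333, 5.2575]; [5.2575, 5]], rhs = [15.7003, 11.9474]ᵀ  (here Σln u = 5.2575, Σ(ln u)² = 7.9333, Σln w = 11.9474, Σln u·ln w = 15.7003).
Solving (det = 12.0252): k = 1.30461, ln C = 1.01769, so C = exp(1.01769) = 2.76679.

k = 1.305, C = 2.767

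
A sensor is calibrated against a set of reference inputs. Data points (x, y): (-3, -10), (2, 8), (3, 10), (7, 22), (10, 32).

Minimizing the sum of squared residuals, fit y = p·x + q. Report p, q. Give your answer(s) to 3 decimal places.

p = 3.182, q = 0.308

With design matrix A, AᵀA = [[171, 19]; [19, 5]] and Aᵀy = [550, 62]ᵀ.
Δ = 171·5 − 19² = 494.
p = (550·5 − 19·62)/494 = 786/247; q = (171·62 − 19·550)/494 = 4/13.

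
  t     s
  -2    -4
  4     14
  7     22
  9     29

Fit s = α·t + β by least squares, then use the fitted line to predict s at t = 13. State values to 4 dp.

AᵀA·[α, β]ᵀ = Aᵀs reads: 150·α + 18·β = 479;  18·α + 4·β = 61.
Eliminating β: 4·(row 1) − 18·(row 2) gives 276·α = 4·479 − 18·61 = 818, so α = 409/138.
Then β = (61 − 18·(409/138))/4 = 44/23.
At t = 13: ŝ = (409/138)·(13) + (44/23)·(1) = 5581/138.

ŝ = 40.4420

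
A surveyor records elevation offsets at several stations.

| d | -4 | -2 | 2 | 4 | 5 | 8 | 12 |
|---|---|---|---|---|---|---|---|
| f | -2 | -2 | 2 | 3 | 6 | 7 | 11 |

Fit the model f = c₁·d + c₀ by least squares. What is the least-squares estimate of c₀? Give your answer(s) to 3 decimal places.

c₀ = 0.525

Sums needed: Σd·d = 273, Σd = 25, Σ1 = 7.
For Mᵀf: Σd·f = 246, Σf = 25.
MᵀM·[c₁, c₀]ᵀ = Mᵀf becomes [[273, 25]; [25, 7]]·[c₁, c₀]ᵀ = [246, 25]ᵀ.
Δ = 273·7 − 25² = 1286.
c₁ = (246·7 − 25·25)/1286 = 1097/1286; c₀ = (273·25 − 25·246)/1286 = 675/1286.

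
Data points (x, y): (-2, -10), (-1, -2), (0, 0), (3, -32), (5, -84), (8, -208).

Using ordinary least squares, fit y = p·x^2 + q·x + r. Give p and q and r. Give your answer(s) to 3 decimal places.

p = -3.081, q = -1.329, r = -0.227

The normal equations are: 4819·p + 655·q + 103·r = -15742;  655·p + 103·q + 13·r = -2158;  103·p + 13·q + 6·r = -336.
Solving the 3×3 system (Gaussian elimination) gives p = -64433/20912, q = -27793/20912, r = -2377/10456.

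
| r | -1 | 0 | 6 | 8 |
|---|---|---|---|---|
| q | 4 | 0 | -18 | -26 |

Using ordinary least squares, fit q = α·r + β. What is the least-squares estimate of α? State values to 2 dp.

The normal equations are: 101·α + 13·β = -320;  13·α + 4·β = -40.
Δ = 101·4 − 13² = 235.
α = ((-320)·4 − 13·(-40))/235 = -152/47; β = (101·(-40) − 13·(-320))/235 = 24/47.

α = -3.23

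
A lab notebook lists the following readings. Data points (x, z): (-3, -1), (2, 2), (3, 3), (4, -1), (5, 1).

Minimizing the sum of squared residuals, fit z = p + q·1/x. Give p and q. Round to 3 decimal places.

Sums needed: Σ1 = 5, Σ1/x = 19/20, Σ1/x·1/x = 2069/3600.
For Aᵀz: Σz = 4, Σ1/x·z = 137/60.
Normal equations: [[5, 19/20]; [19/20, 2069/3600]]·[p, q]ᵀ = [4, 137/60]ᵀ.
det = 5·(2069/3600) − (19/20)² = 887/450.
p = (4·(2069/3600) − (19/20)·(137/60))/(887/450) = 467/7096; q = (5·(137/60) − (19/20)·4)/(887/450) = 6855/1774.

p = 0.066, q = 3.864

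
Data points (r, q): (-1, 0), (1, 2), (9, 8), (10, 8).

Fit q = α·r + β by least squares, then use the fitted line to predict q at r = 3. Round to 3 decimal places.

q̂ = 3.208

Normal-equation sums: Σr·r = 183, Σr = 19, Σ1 = 4.
Right-hand side: Σr·q = 154, Σq = 18.
Normal equations: [[183, 19]; [19, 4]]·[α, β]ᵀ = [154, 18]ᵀ.
Δ = 183·4 − 19² = 371.
α = (154·4 − 19·18)/371 = 274/371; β = (183·18 − 19·154)/371 = 368/371.
At r = 3: q̂ = (274/371)·(3) + (368/371)·(1) = 170/53.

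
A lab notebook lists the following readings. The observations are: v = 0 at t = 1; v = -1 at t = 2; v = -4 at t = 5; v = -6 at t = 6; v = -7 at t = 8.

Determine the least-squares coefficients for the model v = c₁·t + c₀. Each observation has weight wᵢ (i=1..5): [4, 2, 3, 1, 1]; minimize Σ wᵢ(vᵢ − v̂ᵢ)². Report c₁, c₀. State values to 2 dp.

XᵀWX·[c₁, c₀]ᵀ = XᵀWv reads: 187·c₁ + 37·c₀ = -156;  37·c₁ + 11·c₀ = -27.
Eliminating c₀: 11·(row 1) − 37·(row 2) gives 688·c₁ = 11·(-156) − 37·(-27) = -717, so c₁ = -717/688.
Then c₀ = ((-27) − 37·(-717/688))/11 = 723/688.

c₁ = -1.04, c₀ = 1.05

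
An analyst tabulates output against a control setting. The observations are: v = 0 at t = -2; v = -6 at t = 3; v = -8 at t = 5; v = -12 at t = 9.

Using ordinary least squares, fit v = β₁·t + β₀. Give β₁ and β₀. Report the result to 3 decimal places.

Setting ∂/∂β₁ … = 0 gives: 119·β₁ + 15·β₀ = -166;  15·β₁ + 4·β₀ = -26.
(Σt·t = 119, Σt = 15, Σ1 = 4, Σt·v = -166, Σv = -26.)
Eliminating β₀: 4·(row 1) − 15·(row 2) gives 251·β₁ = 4·(-166) − 15·(-26) = -274, so β₁ = -274/251.
Then β₀ = ((-26) − 15·(-274/251))/4 = -604/251.

β₁ = -1.092, β₀ = -2.406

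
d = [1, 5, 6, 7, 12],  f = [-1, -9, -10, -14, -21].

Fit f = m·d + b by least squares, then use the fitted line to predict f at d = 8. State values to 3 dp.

f̂ = -14.296

The normal system XᵀX·[m, b]ᵀ = Xᵀf is [[255, 31]; [31, 5]]·[m, b]ᵀ = [-456, -55]ᵀ.
det = 255·5 − 31² = 314.
m = ((-456)·5 − 31·(-55))/314 = -575/314; b = (255·(-55) − 31·(-456))/314 = 111/314.
At d = 8: f̂ = (-575/314)·(8) + (111/314)·(1) = -4489/314.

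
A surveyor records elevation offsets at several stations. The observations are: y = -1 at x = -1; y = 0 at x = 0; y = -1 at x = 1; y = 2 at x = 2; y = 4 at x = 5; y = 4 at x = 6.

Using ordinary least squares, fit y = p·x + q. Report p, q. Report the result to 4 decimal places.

p = 0.7897, q = -0.3777

The normal system AᵀA·[p, q]ᵀ = Aᵀy is [[67, 13]; [13, 6]]·[p, q]ᵀ = [48, 8]ᵀ.
Determinant 67·6 − 13² = 233.
p = (48·6 − 13·8)/233 = 184/233; q = (67·8 − 13·48)/233 = -88/233.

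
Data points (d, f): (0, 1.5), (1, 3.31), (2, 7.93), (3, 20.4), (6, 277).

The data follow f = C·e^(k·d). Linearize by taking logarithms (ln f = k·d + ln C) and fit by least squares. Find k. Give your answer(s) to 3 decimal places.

k = 0.876

With ln fᵢ as the transformed response and dᵢ as the regressor:
Σd = 12.0000, Σ(d)² = 50.0000, Σln f = 12.3126, Σd·ln f = 48.1290.
Normal system: [[50.0000, 12.0000]; [12.0000, 5]]·[k, ln C]ᵀ = [48.1290, 12.3126]ᵀ.
Solving (det = 106.0000): k = 0.87635, ln C = 0.35928.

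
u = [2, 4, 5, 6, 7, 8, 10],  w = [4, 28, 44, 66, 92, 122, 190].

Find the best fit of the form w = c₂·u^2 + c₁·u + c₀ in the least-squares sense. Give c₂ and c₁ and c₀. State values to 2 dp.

With design matrix M, MᵀM = [[18690, 2268, 294]; [2268, 294, 42]; [294, 42, 7]] and Mᵀw = [35256, 4256, 546]ᵀ.
Row-reducing yields c₂ = 94/49, c₁ = 46/147, c₀ = -218/49.

c₂ = 1.92, c₁ = 0.31, c₀ = -4.45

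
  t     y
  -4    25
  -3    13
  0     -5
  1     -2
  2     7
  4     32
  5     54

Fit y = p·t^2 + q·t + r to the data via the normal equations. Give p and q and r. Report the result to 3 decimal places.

p = 2.127, q = 0.930, r = -4.521

From the data, Σt^2·t^2 = 1235, Σt^2·t = 107, Σt^2 = 71, Σt·t = 71, Σt = 5, Σ1 = 7.
And Σt^2·y = 2405, Σt·y = 271, Σy = 124.
AᵀA·[p, q, r]ᵀ = Aᵀy becomes [[1235, 107, 71]; [107, 71, 5]; [71, 5, 7]]·[p, q, r]ᵀ = [2405, 271, 124]ᵀ.
Solving the 3×3 system (Gaussian elimination) gives p = 234821/110418, q = 102721/110418, r = -83192/18403.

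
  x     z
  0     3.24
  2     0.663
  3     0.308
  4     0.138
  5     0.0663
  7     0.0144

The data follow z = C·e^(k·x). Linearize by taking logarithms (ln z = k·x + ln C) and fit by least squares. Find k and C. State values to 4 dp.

Let Y = ln z. Fitting Y = k·x + ln C by least squares:
XᵀX = [[103.0000, 21.0000]; [21.0000, 6]], rhs = [-55.5284, -9.3477]ᵀ  (here Σx = 21.0000, Σ(x)² = 103.0000, Σln z = -9.3477, Σx·ln z = -55.5284).
Solving (det = 177.0000): k = -0.77328, ln C = 1.14852, so C = exp(1.14852) = 3.15354.

k = -0.7733, C = 3.1535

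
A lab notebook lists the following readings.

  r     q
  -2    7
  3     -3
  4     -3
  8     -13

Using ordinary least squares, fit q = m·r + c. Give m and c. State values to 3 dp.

The normal system MᵀM·[m, c]ᵀ = Mᵀq is [[93, 13]; [13, 4]]·[m, c]ᵀ = [-139, -12]ᵀ.
Δ = 93·4 − 13² = 203.
m = ((-139)·4 − 13·(-12))/203 = -400/203; c = (93·(-12) − 13·(-139))/203 = 691/203.

m = -1.970, c = 3.404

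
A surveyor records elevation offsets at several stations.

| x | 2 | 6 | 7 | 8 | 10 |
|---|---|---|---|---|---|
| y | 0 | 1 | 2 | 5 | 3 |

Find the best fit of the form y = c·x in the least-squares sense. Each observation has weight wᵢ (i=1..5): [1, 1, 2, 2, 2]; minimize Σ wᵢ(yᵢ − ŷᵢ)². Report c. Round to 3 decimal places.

Forming MᵀWM = [[466]] and MᵀWy = [174]ᵀ gives MᵀWM·[c]ᵀ = MᵀWy.
Hence c = 174 / 466 ≈ 0.373391.

c = 0.373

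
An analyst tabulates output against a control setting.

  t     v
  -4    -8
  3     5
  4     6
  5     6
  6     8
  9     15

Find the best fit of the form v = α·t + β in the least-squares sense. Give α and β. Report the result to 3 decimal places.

Compute the Gram sums: Σt·t = 183, Σt = 23, Σ1 = 6.
Moment sums: Σt·v = 284, Σv = 32.
XᵀX·[α, β]ᵀ = Xᵀv becomes [[183, 23]; [23, 6]]·[α, β]ᵀ = [284, 32]ᵀ.
Δ = 183·6 − 23² = 569.
α = (284·6 − 23·32)/569 = 968/569; β = (183·32 − 23·284)/569 = -676/569.

α = 1.701, β = -1.188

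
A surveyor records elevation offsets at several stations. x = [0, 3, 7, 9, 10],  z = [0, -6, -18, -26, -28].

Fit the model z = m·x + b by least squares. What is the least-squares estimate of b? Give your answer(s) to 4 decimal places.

b = 1.2429

MᵀM·[m, b]ᵀ = Mᵀz reads: 239·m + 29·b = -658;  29·m + 5·b = -78.
Eliminating b: 5·(row 1) − 29·(row 2) gives 354·m = 5·(-658) − 29·(-78) = -1028, so m = -514/177.
Then b = ((-78) − 29·(-514/177))/5 = 220/177.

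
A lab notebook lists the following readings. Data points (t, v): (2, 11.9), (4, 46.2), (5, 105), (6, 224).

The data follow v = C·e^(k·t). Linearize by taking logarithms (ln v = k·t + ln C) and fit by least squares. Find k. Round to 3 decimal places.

Let Y = ln v. Fitting Y = k·t + ln C by least squares:
Σt = 17.0000, Σ(t)² = 81.0000, Σln v = 16.3751, Σt·ln v = 76.0247.
Equations: 81.0000·k + 17.0000·ln C = 76.0247;  17.0000·k + 4·ln C = 16.3751.
Δ = 81.0000·4 − (17.0000)² = 35.0000; k = (76.0247·4 − 17.0000·16.3751)/35.0000 = 0.73490, ln C = (81.0000·16.3751 − 17.0000·76.0247)/35.0000 = 0.97045.

k = 0.735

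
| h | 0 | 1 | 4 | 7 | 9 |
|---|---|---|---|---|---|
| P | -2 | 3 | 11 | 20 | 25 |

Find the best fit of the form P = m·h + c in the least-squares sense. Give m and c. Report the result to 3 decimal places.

With design matrix X, XᵀX = [[147, 21]; [21, 5]] and XᵀP = [412, 57]ᵀ.
det = 147·5 − 21² = 294.
m = (412·5 − 21·57)/294 = 863/294; c = (147·57 − 21·412)/294 = -13/14.

m = 2.935, c = -0.929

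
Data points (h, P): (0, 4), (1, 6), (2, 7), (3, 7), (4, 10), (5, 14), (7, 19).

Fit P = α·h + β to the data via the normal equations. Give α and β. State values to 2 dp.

Forming AᵀA = [[104, 22]; [22, 7]] and AᵀP = [284, 67]ᵀ gives AᵀA·[α, β]ᵀ = AᵀP.
Eliminating β: 7·(row 1) − 22·(row 2) gives 244·α = 7·284 − 22·67 = 514, so α = 257/122.
Then β = (67 − 22·(257/122))/7 = 180/61.

α = 2.11, β = 2.95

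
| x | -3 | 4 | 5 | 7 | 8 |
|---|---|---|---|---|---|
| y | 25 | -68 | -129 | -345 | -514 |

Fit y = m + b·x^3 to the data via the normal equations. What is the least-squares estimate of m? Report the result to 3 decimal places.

m = -3.258

MᵀM·[m, b]ᵀ = Mᵀy reads: 5·m + 1017·b = -1031;  1017·m + 400243·b = -402655.
(Σ1 = 5, Σx^3 = 1017, Σx^3·x^3 = 400243, Σy = -1031, Σx^3·y = -402655.)
Δ = 5·400243 − 1017² = 966926.
m = ((-1031)·400243 − 1017·(-402655))/966926 = -1575199/483463; b = (5·(-402655) − 1017·(-1031))/966926 = -482374/483463.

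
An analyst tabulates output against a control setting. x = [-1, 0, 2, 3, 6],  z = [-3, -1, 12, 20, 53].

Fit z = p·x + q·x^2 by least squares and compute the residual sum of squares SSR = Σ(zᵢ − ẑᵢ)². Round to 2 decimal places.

Setting ∂/∂p … = 0 gives: 50·p + 250·q = 405;  250·p + 1394·q = 2133.
Δ = 50·1394 − 250² = 7200.
p = (405·1394 − 250·2133)/7200 = 87/20; q = (50·2133 − 250·405)/7200 = 3/4.
Residuals: 3/5, -1, 3/10, 1/5, -1/10; SSR = 3/2.

SSR = 1.50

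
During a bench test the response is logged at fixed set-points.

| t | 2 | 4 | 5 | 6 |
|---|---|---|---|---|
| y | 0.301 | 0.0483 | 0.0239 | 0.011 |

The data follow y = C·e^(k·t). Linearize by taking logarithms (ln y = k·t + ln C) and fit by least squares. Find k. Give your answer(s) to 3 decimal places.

Linearized form: ln y = k·t + ln C. From the 4 transformed points,
Σt = 17.0000, Σ(t)² = 81.0000, Σln y = -12.4747, Σt·ln y = -60.2511.
Equations: 81.0000·k + 17.0000·ln C = -60.2511;  17.0000·k + 4·ln C = -12.4747.
Slope k = (n·Σt·ln y − Σt·Σln y)/(n·Σ(t)² − (Σt)²) = (4·-60.2511 − 17.0000·-12.4747)/35.0000 = -0.82670; ln C = (Σln y − k·Σt)/n = 0.39480.

k = -0.827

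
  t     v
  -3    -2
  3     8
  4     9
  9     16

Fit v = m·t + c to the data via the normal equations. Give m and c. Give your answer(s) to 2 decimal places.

m = 1.50, c = 2.87

Sums needed: Σt·t = 115, Σt = 13, Σ1 = 4.
For Mᵀv: Σt·v = 210, Σv = 31.
Normal equations: [[115, 13]; [13, 4]]·[m, c]ᵀ = [210, 31]ᵀ.
det = 115·4 − 13² = 291.
m = (210·4 − 13·31)/291 = 437/291; c = (115·31 − 13·210)/291 = 835/291.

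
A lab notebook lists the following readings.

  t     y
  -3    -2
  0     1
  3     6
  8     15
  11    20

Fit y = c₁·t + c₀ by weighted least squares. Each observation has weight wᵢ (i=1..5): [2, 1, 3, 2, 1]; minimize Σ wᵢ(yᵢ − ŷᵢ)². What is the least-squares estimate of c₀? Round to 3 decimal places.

c₀ = 1.907

With design matrix X, XᵀWX = [[294, 30]; [30, 9]] and XᵀWy = [526, 65]ᵀ.
Determinant 294·9 − 30² = 1746.
c₁ = (526·9 − 30·65)/1746 = 464/291; c₀ = (294·65 − 30·526)/1746 = 185/97.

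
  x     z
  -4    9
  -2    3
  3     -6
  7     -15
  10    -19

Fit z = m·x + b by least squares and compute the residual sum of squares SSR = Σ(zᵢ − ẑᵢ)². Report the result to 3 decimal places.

SSR = 3.993

From the data, Σx·x = 178, Σx = 14, Σ1 = 5.
Moment sums: Σx·z = -355, Σz = -28.
Δ = 178·5 − 14² = 694.
m = ((-355)·5 − 14·(-28))/694 = -1383/694; b = (178·(-28) − 14·(-355))/694 = -7/347.
Residuals: 364/347, -335/347, -1/694, -715/694, 329/347; SSR = 2771/694.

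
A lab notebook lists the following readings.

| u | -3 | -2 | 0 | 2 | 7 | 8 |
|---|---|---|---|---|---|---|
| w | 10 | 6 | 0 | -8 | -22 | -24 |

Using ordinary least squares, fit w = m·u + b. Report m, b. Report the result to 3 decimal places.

Forming XᵀX = [[130, 12]; [12, 6]] and Xᵀw = [-404, -38]ᵀ gives XᵀX·[m, b]ᵀ = Xᵀw.
Eliminating b: 6·(row 1) − 12·(row 2) gives 636·m = 6·(-404) − 12·(-38) = -1968, so m = -164/53.
Then b = ((-38) − 12·(-164/53))/6 = -23/159.

m = -3.094, b = -0.145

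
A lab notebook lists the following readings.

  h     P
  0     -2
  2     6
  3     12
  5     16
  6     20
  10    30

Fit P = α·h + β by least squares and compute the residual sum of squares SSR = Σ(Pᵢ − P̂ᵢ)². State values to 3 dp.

The normal equations are: 174·α + 26·β = 548;  26·α + 6·β = 82.
det = 174·6 − 26² = 368.
α = (548·6 − 26·82)/368 = 289/92; β = (174·82 − 26·548)/368 = 5/92.
Residuals: -189/92, -31/92, 58/23, 11/46, 101/92, -135/92; SSR = 649/46.

SSR = 14.109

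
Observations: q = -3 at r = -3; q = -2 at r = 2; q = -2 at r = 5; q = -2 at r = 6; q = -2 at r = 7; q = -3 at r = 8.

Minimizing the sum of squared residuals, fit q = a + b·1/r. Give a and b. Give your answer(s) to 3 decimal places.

Setting ∂/∂a … = 0 gives: 6·a + (673/840)·b = -14;  (673/840)·a + (328049/705600)·b = -1171/840.
(Σ1 = 6, Σ1/r = 673/840, Σ1/r·1/r = 328049/705600, Σq = -14, Σ1/r·q = -1171/840.)
Determinant 6·(328049/705600) − (673/840)² = 303073/141120.
a = ((-14)·(328049/705600) − (673/840)·(-1171/840))/(303073/141120) = -3804603/1515365; b = (6·(-1171/840) − (673/840)·(-14))/(303073/141120) = 402528/303073.

a = -2.511, b = 1.328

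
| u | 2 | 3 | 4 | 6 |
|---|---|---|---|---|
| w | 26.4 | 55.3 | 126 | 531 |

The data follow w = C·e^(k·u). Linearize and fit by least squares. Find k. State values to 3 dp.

Taking logs, ln w = k·u + ln C, so regress ln w on u.
Over the data: Σu = 15.0000, Σ(u)² = 65.0000, Σln w = 18.3972, Σu·ln w = 75.5787.
Normal system: [[65.0000, 15.0000]; [15.0000, 4]]·[k, ln C]ᵀ = [75.5787, 18.3972]ᵀ.
Δ = 65.0000·4 − (15.0000)² = 35.0000; k = (75.5787·4 − 15.0000·18.3972)/35.0000 = 0.75306, ln C = (65.0000·18.3972 − 15.0000·75.5787)/35.0000 = 1.77530.

k = 0.753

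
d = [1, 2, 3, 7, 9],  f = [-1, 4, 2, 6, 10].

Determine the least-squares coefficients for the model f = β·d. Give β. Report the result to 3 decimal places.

Entries of MᵀM: Σd·d = 144.
For Mᵀf: Σd·f = 145.
Normal equations: [[144]]·[β]ᵀ = [145]ᵀ.
β = 145/144 = 1.00694.

β = 1.007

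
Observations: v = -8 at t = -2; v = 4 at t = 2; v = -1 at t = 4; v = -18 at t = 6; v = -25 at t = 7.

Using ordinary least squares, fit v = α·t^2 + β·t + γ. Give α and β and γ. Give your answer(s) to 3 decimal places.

α = -1.006, β = 3.008, γ = 2.095

Compute the Gram sums: Σt^2·t^2 = 3985, Σt^2·t = 623, Σt^2 = 109, Σt·t = 109, Σt = 17, Σ1 = 5.
Moment sums: Σt^2·v = -1905, Σt·v = -263, Σv = -48.
MᵀM·[α, β, γ]ᵀ = Mᵀv becomes [[3985, 623, 109]; [623, 109, 17]; [109, 17, 5]]·[α, β, γ]ᵀ = [-1905, -263, -48]ᵀ.
Inverting the 3×3 Gram matrix, [α, β, γ]ᵀ = [-46927/46662, 140381/46662, 16293/7777]ᵀ.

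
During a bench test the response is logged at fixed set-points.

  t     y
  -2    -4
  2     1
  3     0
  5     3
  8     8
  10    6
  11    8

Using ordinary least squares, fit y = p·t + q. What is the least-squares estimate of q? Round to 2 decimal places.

q = -1.71

Normal-equation sums: Σt·t = 327, Σt = 37, Σ1 = 7.
And Σt·y = 237, Σy = 22.
XᵀX·[p, q]ᵀ = Xᵀy becomes [[327, 37]; [37, 7]]·[p, q]ᵀ = [237, 22]ᵀ.
Eliminating q: 7·(row 1) − 37·(row 2) gives 920·p = 7·237 − 37·22 = 845, so p = 169/184.
Then q = (22 − 37·(169/184))/7 = -315/184.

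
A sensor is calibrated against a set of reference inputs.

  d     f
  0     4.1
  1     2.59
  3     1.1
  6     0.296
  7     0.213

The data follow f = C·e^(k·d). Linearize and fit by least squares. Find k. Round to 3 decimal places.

With ln fᵢ as the transformed response and dᵢ as the regressor:
Σd = 17.0000, Σ(d)² = 95.0000, Σln f = -0.3059, Σd·ln f = -16.8920.
Normal system: [[95.0000, 17.0000]; [17.0000, 5]]·[k, ln C]ᵀ = [-16.8920, -0.3059]ᵀ.
Slope k = (n·Σd·ln f − Σd·Σln f)/(n·Σ(d)² − (Σd)²) = (5·-16.8920 − 17.0000·-0.3059)/186.0000 = -0.42613; ln C = (Σln f − k·Σd)/n = 1.38765.

k = -0.426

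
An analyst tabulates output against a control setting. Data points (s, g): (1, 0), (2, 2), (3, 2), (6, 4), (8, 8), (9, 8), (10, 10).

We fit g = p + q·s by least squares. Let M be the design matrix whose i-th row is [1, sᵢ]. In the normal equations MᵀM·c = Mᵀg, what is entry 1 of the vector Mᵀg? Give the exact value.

34

Entry 1 ↔ basis 1, so (Mᵀg)_{1} = Σᵢ gᵢ = (1)·(0) + (1)·(2) + (1)·(2) + (1)·(4) + (1)·(8) + (1)·(8) + (1)·(10) = 34.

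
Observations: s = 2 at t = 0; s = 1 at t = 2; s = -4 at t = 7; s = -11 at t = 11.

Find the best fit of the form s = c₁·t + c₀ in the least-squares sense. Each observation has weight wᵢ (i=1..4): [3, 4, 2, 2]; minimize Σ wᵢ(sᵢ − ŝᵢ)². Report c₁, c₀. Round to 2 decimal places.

c₁ = -1.17, c₀ = 2.85

Sums needed: Σwᵢ·t·t = 356, Σwᵢ·t = 44, Σwᵢ·1 = 11.
Right-hand side: Σwᵢ·t·s = -290, Σwᵢ·s = -20.
Eliminating c₀: 11·(row 1) − 44·(row 2) gives 1980·c₁ = 11·(-290) − 44·(-20) = -2310, so c₁ = -7/6.
Then c₀ = ((-20) − 44·(-7/6))/11 = 94/33.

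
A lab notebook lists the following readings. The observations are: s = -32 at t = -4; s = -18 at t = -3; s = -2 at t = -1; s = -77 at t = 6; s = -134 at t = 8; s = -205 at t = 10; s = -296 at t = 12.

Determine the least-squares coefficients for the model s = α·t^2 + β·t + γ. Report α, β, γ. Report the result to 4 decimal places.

From the data, Σt^2·t^2 = 36466, Σt^2·t = 3364, Σt^2 = 370, Σt·t = 370, Σt = 28, Σ1 = 7.
Moment sums: Σt^2·s = -75148, Σt·s = -6952, Σs = -764.
Inverting the 3×3 Gram matrix, [α, β, γ]ᵀ = [-950450/474267, -73768/158089, -639568/474267]ᵀ.

α = -2.0040, β = -0.4666, γ = -1.3485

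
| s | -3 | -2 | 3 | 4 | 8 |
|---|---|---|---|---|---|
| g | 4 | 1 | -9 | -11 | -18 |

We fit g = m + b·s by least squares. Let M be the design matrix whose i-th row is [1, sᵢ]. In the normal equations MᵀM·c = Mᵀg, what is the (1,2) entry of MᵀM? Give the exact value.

Row 1 ↔ basis 1, column 2 ↔ basis s, so (MᵀM)_{1,2} = Σᵢ s = (1)·(-3) + (1)·(-2) + (1)·(3) + (1)·(4) + (1)·(8) = 10.

10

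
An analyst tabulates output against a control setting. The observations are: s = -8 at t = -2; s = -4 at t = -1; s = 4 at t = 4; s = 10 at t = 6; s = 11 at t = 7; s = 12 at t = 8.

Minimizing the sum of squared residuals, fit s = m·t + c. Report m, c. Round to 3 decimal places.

Sums needed: Σt·t = 170, Σt = 22, Σ1 = 6.
For Mᵀs: Σt·s = 269, Σs = 25.
Normal equations: [[170, 22]; [22, 6]]·[m, c]ᵀ = [269, 25]ᵀ.
Determinant 170·6 − 22² = 536.
m = (269·6 − 22·25)/536 = 133/67; c = (170·25 − 22·269)/536 = -417/134.

m = 1.985, c = -3.112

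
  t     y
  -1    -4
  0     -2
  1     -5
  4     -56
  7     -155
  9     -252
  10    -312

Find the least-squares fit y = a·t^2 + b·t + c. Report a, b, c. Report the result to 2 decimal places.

The normal equations are: 19220·a + 2136·b + 248·c = -60112;  2136·a + 248·b + 30·c = -6698;  248·a + 30·b + 7·c = -786.
(Σt^2·t^2 = 19220, Σt^2·t = 2136, Σt^2 = 248, Σt·t = 248, Σt = 30, Σ1 = 7, Σt^2·y = -60112, Σt·y = -6698, Σy = -786.)
Solving the 3×3 system (Gaussian elimination) gives a = -122687/41321, b = -99049/82642, c = -11555/5903.

a = -2.97, b = -1.20, c = -1.96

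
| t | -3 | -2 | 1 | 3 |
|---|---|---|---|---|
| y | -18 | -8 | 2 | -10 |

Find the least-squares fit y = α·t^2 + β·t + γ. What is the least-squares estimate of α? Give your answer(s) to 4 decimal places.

Entries of XᵀX: Σt^2·t^2 = 179, Σt^2·t = -7, Σt^2 = 23, Σt·t = 23, Σt = -1, Σ1 = 4.
For Xᵀy: Σt^2·y = -282, Σt·y = 42, Σy = -34.
Inverting the 3×3 Gram matrix, [α, β, γ]ᵀ = [-107/59, 81/59, 134/59]ᵀ.

α = -1.8136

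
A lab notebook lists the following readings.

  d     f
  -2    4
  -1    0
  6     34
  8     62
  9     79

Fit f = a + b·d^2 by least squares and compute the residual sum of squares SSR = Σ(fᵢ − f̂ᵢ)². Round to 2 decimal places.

SSR = 1.12

From the data, Σ1 = 5, Σd^2 = 186, Σd^2·d^2 = 11970.
For Aᵀf: Σf = 179, Σd^2·f = 11607.
So AᵀA·[a, b]ᵀ = Aᵀf: [[5, 186]; [186, 11970]]·[a, b]ᵀ = [179, 11607]ᵀ.
Δ = 5·11970 − 186² = 25254.
a = (179·11970 − 186·11607)/25254 = -904/1403; b = (5·11607 − 186·179)/25254 = 2749/2806.
Residuals: 1018/1403, -941/2806, -876/1403, -78/1403, 813/2806; SSR = 3131/2806.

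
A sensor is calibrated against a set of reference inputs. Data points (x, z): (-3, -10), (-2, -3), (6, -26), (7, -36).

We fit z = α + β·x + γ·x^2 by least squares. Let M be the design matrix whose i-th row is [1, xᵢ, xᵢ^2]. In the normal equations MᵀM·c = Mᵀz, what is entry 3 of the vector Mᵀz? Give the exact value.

Entry 3 ↔ basis x^2, so (Mᵀz)_{3} = Σᵢ (x^2)·zᵢ = (9)·(-10) + (4)·(-3) + (36)·(-26) + (49)·(-36) = -2802.

-2802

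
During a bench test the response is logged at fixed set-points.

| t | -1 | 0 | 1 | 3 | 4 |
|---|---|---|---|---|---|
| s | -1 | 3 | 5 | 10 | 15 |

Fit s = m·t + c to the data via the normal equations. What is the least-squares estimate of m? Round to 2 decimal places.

Compute the Gram sums: Σt·t = 27, Σt = 7, Σ1 = 5.
For Aᵀs: Σt·s = 96, Σs = 32.
det = 27·5 − 7² = 86.
m = (96·5 − 7·32)/86 = 128/43; c = (27·32 − 7·96)/86 = 96/43.

m = 2.98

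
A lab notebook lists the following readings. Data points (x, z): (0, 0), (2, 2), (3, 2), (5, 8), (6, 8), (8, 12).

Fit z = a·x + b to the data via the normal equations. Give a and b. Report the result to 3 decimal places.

MᵀM·[a, b]ᵀ = Mᵀz reads: 138·a + 24·b = 194;  24·a + 6·b = 32.
(Σx·x = 138, Σx = 24, Σ1 = 6, Σx·z = 194, Σz = 32.)
Determinant 138·6 − 24² = 252.
a = (194·6 − 24·32)/252 = 11/7; b = (138·32 − 24·194)/252 = -20/21.

a = 1.571, b = -0.952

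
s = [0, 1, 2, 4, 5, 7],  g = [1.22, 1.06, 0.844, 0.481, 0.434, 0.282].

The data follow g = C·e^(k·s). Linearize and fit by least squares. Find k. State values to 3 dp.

Taking logs, ln g = k·s + ln C, so regress ln g on s.
AᵀA = [[95.0000, 19.0000]; [19.0000, 6]], rhs = [-16.2430, -2.7449]ᵀ  (here Σs = 19.0000, Σ(s)² = 95.0000, Σln g = -2.7449, Σs·ln g = -16.2430).
Slope k = (n·Σs·ln g − Σs·Σln g)/(n·Σ(s)² − (Σs)²) = (6·-16.2430 − 19.0000·-2.7449)/209.0000 = -0.21677; ln C = (Σln g − k·Σs)/n = 0.22894.

k = -0.217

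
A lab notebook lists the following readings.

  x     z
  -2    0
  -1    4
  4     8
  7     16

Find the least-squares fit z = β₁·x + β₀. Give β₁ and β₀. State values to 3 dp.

β₁ = 1.556, β₀ = 3.889

From the data, Σx·x = 70, Σx = 8, Σ1 = 4.
And Σx·z = 140, Σz = 28.
So MᵀM·[β₁, β₀]ᵀ = Mᵀz: [[70, 8]; [8, 4]]·[β₁, β₀]ᵀ = [140, 28]ᵀ.
Determinant 70·4 − 8² = 216.
β₁ = (140·4 − 8·28)/216 = 14/9; β₀ = (70·28 − 8·140)/216 = 35/9.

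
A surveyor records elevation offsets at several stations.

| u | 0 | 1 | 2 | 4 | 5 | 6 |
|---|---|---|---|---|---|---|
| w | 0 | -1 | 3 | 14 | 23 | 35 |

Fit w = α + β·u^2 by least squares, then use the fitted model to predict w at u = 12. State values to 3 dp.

ŵ = 140.886

Setting ∂/∂α … = 0 gives: 6·α + 82·β = 74;  82·α + 2194·β = 2070.
Δ = 6·2194 − 82² = 6440.
α = (74·2194 − 82·2070)/6440 = -923/805; β = (6·2070 − 82·74)/6440 = 794/805.
At u = 12: ŵ = (-923/805)·(1) + (794/805)·(144) = 4931/35.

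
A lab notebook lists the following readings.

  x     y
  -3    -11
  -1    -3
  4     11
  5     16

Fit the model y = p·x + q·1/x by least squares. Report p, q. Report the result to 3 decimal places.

p = 3.131, q = 0.075

Entries of MᵀM: Σx·x = 51, Σx·1/x = 4, Σ1/x·1/x = 4369/3600.
Right-hand side: Σx·y = 160, Σ1/x·y = 757/60.
MᵀM·[p, q]ᵀ = Mᵀy becomes [[51, 4]; [4, 4369/3600]]·[p, q]ᵀ = [160, 757/60]ᵀ.
Determinant 51·(4369/3600) − 4² = 55073/1200.
p = (160·(4369/3600) − 4·(757/60))/(55073/1200) = 517360/165219; q = (51·(757/60) − 4·160)/(55073/1200) = 4140/55073.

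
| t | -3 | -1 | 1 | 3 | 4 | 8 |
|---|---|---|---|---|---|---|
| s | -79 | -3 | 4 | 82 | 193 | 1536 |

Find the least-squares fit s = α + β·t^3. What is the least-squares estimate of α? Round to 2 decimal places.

α = 1.03

Entries of AᵀA: Σ1 = 6, Σt^3 = 576, Σt^3·t^3 = 267700.
And Σs = 1733, Σt^3·s = 803138.
Normal equations: [[6, 576]; [576, 267700]]·[α, β]ᵀ = [1733, 803138]ᵀ.
Eliminating β: 267700·(row 1) − 576·(row 2) gives 1274424·α = 267700·1733 − 576·803138 = 1316612, so α = 329153/318606.
Then β = (803138 − 576·(329153/318606))/267700 = 318385/106202.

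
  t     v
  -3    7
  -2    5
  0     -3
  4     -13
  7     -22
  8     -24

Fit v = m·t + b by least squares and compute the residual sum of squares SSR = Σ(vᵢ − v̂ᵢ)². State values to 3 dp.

From the data, Σt·t = 142, Σt = 14, Σ1 = 6.
Right-hand side: Σt·v = -429, Σv = -50.
Determinant 142·6 − 14² = 656.
m = ((-429)·6 − 14·(-50))/656 = -937/328; b = (142·(-50) − 14·(-429))/656 = -547/328.
Residuals: 4/41, 313/328, -437/328, 31/328, -55/164, 171/328; SSR = 1013/328.

SSR = 3.088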